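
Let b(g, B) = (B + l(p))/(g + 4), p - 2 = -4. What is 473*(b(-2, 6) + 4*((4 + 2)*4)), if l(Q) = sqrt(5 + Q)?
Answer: 46827 + 473*sqrt(3)/2 ≈ 47237.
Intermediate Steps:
p = -2 (p = 2 - 4 = -2)
b(g, B) = (B + sqrt(3))/(4 + g) (b(g, B) = (B + sqrt(5 - 2))/(g + 4) = (B + sqrt(3))/(4 + g))
473*(b(-2, 6) + 4*((4 + 2)*4)) = 473*((6 + sqrt(3))/(4 - 2) + 4*((4 + 2)*4)) = 473*((6 + sqrt(3))/2 + 4*(6*4)) = 473*((6 + sqrt(3))/2 + 4*24) = 473*((3 + sqrt(3)/2) + 96) = 473*(99 + sqrt(3)/2) = 46827 + 473*sqrt(3)/2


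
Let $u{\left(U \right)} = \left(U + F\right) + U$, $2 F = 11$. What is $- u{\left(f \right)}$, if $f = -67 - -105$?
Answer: $- \frac{163}{2} \approx -81.5$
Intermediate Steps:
$f = 38$ ($f = -67 + 105 = 38$)
$F = \frac{11}{2}$ ($F = \frac{1}{2} \cdot 11 = \frac{11}{2} \approx 5.5$)
$u{\left(U \right)} = \frac{11}{2} + 2 U$ ($u{\left(U \right)} = \left(U + \frac{11}{2}\right) + U = \left(\frac{11}{2} + U\right) + U = \frac{11}{2} + 2 U$)
$- u{\left(f \right)} = - (\frac{11}{2} + 2 \cdot 38) = - (\frac{11}{2} + 76) = \left(-1\right) \frac{163}{2} = - \frac{163}{2}$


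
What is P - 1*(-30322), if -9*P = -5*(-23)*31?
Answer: 269333/9 ≈ 29926.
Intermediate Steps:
P = -3565/9 (P = -(-5*(-23))*31/9 = -115*31/9 = -1/9*3565 = -3565/9 ≈ -396.11)
P - 1*(-30322) = -3565/9 - 1*(-30322) = -3565/9 + 30322 = 269333/9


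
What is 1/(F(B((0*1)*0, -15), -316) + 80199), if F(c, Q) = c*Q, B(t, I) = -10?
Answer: 1/83359 ≈ 1.1996e-5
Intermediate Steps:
F(c, Q) = Q*c
1/(F(B((0*1)*0, -15), -316) + 80199) = 1/(-316*(-10) + 80199) = 1/(3160 + 80199) = 1/83359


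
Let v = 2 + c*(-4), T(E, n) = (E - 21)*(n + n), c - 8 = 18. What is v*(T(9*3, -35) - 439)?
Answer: 87618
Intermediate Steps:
c = 26 (c = 8 + 18 = 26)
T(E, n) = 2*n*(-21 + E) (T(E, n) = (-21 + E)*(2*n) = 2*n*(-21 + E))
v = -102 (v = 2 + 26*(-4) = 2 - 104 = -102)
v*(T(9*3, -35) - 439) = -102*(2*(-35)*(-21 + 9*3) - 439) = -102*(2*(-35)*(-21 + 27) - 439) = -102*(2*(-35)*6 - 439) = -102*(-420 - 439) = -102*(-859) = 87618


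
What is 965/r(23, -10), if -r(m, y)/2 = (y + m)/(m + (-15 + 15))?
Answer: -22195/26 ≈ -853.65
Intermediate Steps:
r(m, y) = -2*(m + y)/m (r(m, y) = -2*(y + m)/(m + (-15 + 15)) = -2*(m + y)/(m + 0) = -2*(m + y)/m)
965/r(23, -10) = 965/(-2 - 2*(-10)/23) = 965/(-2 - 2*(-10)*1/23) = 965/(-2 + 20/23) = 965/(-26/23) = 965*(-23/26) = -22195/26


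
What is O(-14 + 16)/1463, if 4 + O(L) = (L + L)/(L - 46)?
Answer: -45/16093 ≈ -0.0027962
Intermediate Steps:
O(L) = -4 + 2*L/(-46 + L) (O(L) = -4 + (L + L)/(L - 46) = -4 + (2*L)/(-46 + L) = -4 + 2*L/(-46 + L))
O(-14 + 16)/1463 = (2*(92 - (-14 + 16))/(-46 + (-14 + 16)))/1463 = (2*(92 - 1*2)/(-46 + 2))*(1/1463) = (2*(92 - 2)/(-44))*(1/1463) = (2*(-1/44)*90)*(1/1463) = -45/11*1/1463 = -45/16093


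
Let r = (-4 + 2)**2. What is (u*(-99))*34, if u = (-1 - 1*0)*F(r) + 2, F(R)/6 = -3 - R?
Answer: -148104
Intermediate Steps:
r = 4 (r = (-2)**2 = 4)
F(R) = -18 - 6*R (F(R) = 6*(-3 - R) = -18 - 6*R)
u = 44 (u = (-1 - 1*0)*(-18 - 6*4) + 2 = (-1 + 0)*(-18 - 24) + 2 = -1*(-42) + 2 = 42 + 2 = 44)
(u*(-99))*34 = (44*(-99))*34 = -4356*34 = -148104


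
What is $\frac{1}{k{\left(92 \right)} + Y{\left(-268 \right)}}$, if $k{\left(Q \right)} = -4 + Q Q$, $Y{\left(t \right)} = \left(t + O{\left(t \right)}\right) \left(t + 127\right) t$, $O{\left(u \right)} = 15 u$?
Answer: $- \frac{1}{162026484} \approx -6.1718 \cdot 10^{-9}$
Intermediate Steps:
$Y{\left(t \right)} = 16 t^{2} \left(127 + t\right)$ ($Y{\left(t \right)} = \left(t + 15 t\right) \left(t + 127\right) t = 16 t \left(127 + t\right) t = 16 t^{2} \left(127 + t\right)$)
$k{\left(Q \right)} = -4 + Q^{2}$
$\frac{1}{k{\left(92 \right)} + Y{\left(-268 \right)}} = \frac{1}{\left(-4 + 92^{2}\right) + 16 \left(-268\right)^{2} \left(127 - 268\right)} = \frac{1}{\left(-4 + 8464\right) + 16 \cdot 71824 \left(-141\right)} = \frac{1}{8460 - 162034944} = \frac{1}{-162026484} = - \frac{1}{162026484}$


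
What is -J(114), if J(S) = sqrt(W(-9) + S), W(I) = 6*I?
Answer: -2*sqrt(15) ≈ -7.7460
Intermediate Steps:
J(S) = sqrt(-54 + S) (J(S) = sqrt(6*(-9) + S) = sqrt(-54 + S))
-J(114) = -sqrt(-54 + 114) = -sqrt(60) = -2*sqrt(15)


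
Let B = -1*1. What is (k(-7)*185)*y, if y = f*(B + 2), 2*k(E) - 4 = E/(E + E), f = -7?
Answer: -11655/4 ≈ -2913.8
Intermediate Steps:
B = -1
k(E) = 9/4 (k(E) = 2 + (E/(E + E))/2 = 2 + (E/((2*E)))/2 = 2 + ((1/(2*E))*E)/2 = 2 + (1/2)*(1/2) = 2 + 1/4 = 9/4)
y = -7 (y = -7*(-1 + 2) = -7*1 = -7)
(k(-7)*185)*y = ((9/4)*185)*(-7) = (1665/4)*(-7) = -11655/4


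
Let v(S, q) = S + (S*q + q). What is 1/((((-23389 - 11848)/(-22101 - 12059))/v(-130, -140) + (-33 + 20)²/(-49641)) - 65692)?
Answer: -30404556520800/1997336228725800883 ≈ -1.5223e-5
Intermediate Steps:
v(S, q) = S + q + S*q (v(S, q) = S + (q + S*q) = S + q + S*q)
1/((((-23389 - 11848)/(-22101 - 12059))/v(-130, -140) + (-33 + 20)²/(-49641)) - 65692) = 1/((((-23389 - 11848)/(-22101 - 12059))/(-130 - 140 - 130*(-140)) + (-33 + 20)²/(-49641)) - 65692) = 1/(((-35237/(-34160))/(-130 - 140 + 18200) + (-13)²*(-1/49641)) - 65692) = 1/((-35237*(-1/34160)/17930 + 169*(-1/49641)) - 65692) = 1/(((35237/34160)*(1/17930) - 169/49641) - 65692) = 1/((35237/612488800 - 169/49641) - 65692) = 1/(-101761407283/30404556520800 - 65692) = 1/(-1997336228725800883/30404556520800) = -30404556520800/1997336228725800883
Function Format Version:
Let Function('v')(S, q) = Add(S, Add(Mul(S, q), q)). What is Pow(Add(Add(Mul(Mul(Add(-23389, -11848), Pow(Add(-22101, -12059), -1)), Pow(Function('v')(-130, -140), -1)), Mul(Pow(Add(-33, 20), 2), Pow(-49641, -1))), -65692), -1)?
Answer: Rational(-30404556520800, 1997336228725800883) ≈ -1.5223e-5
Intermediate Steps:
Function('v')(S, q) = Add(S, q, Mul(S, q)) (Function('v')(S, q) = Add(S, Add(q, Mul(S, q))) = Add(S, q, Mul(S, q)))
Pow(Add(Add(Mul(Mul(Add(-23389, -11848), Pow(Add(-22101, -12059), -1)), Pow(Function('v')(-130, -140), -1)), Mul(Pow(Add(-33, 20), 2), Pow(-49641, -1))), -65692), -1) = Pow(Add(Add(Mul(Mul(Add(-23389, -11848), Pow(Add(-22101, -12059), -1)), Pow(Add(-130, -140, Mul(-130, -140)), -1)), Mul(Pow(Add(-33, 20), 2), Pow(-49641, -1))), -65692), -1) = Pow(Add(Add(Mul(Mul(-35237, Pow(-34160, -1)), Pow(Add(-130, -140, 18200), -1)), Mul(Pow(-13, 2), Rational(-1, 49641))), -65692), -1) = Pow(Add(Add(Mul(Mul(-35237, Rational(-1, 34160)), Pow(17930, -1)), Mul(169, Rational(-1, 49641))), -65692), -1) = Pow(Add(Add(Mul(Rational(35237, 34160), Rational(1, 17930)), Rational(-169, 49641)), -65692), -1) = Pow(Add(Add(Rational(35237, 612488800), Rational(-169, 49641)), -65692), -1) = Pow(Add(Rational(-101761407283, 30404556520800), -65692), -1) = Pow(Rational(-1997336228725800883, 30404556520800), -1) = Rational(-30404556520800, 1997336228725800883)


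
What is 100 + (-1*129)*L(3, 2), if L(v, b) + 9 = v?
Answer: 874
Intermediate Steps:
L(v, b) = -9 + v
100 + (-1*129)*L(3, 2) = 100 + (-1*129)*(-9 + 3) = 100 - 129*(-6) = 100 + 774 = 874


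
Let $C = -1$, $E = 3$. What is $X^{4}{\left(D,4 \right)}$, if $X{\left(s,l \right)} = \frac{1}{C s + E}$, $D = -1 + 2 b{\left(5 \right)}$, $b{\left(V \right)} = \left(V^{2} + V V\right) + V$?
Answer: $\frac{1}{126247696} \approx 7.9209 \cdot 10^{-9}$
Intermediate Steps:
$b{\left(V \right)} = V + 2 V^{2}$ ($b{\left(V \right)} = \left(V^{2} + V^{2}\right) + V = 2 V^{2} + V = V + 2 V^{2}$)
$D = 109$ ($D = -1 + 2 \cdot 5 \left(1 + 2 \cdot 5\right) = -1 + 2 \cdot 5 \left(1 + 10\right) = -1 + 2 \cdot 5 \cdot 11 = -1 + 2 \cdot 55 = -1 + 110 = 109$)
$X{\left(s,l \right)} = \frac{1}{3 - s}$ ($X{\left(s,l \right)} = \frac{1}{- s + 3} = \frac{1}{3 - s}$)
$X^{4}{\left(D,4 \right)} = \left(- \frac{1}{-3 + 109}\right)^{4} = \left(- \frac{1}{106}\right)^{4} = \frac{1}{126247696}$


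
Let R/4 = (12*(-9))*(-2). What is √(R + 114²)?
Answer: 6*√385 ≈ 117.73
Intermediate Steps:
R = 864 (R = 4*((12*(-9))*(-2)) = 4*(-108*(-2)) = 4*216 = 864)
√(R + 114²) = √(864 + 114²) = √(864 + 12996) = √13860 = 6*√385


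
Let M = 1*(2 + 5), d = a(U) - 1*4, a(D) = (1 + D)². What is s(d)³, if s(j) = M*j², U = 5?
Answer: 368293445632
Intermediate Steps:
d = 32 (d = (1 + 5)² - 1*4 = 6² - 4 = 36 - 4 = 32)
M = 7 (M = 1*7 = 7)
s(j) = 7*j²
s(d)³ = (7*32²)³ = (7*1024)³ = 7168³ = 368293445632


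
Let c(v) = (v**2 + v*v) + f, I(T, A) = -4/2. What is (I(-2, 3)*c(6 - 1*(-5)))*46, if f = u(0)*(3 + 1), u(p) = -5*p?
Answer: -22264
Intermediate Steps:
I(T, A) = -2 (I(T, A) = -4*1/2 = -2)
f = 0 (f = (-5*0)*(3 + 1) = 0*4 = 0)
c(v) = 2*v**2 (c(v) = (v**2 + v*v) + 0 = (v**2 + v**2) + 0 = 2*v**2 + 0 = 2*v**2)
(I(-2, 3)*c(6 - 1*(-5)))*46 = -4*(6 - 1*(-5))**2*46 = -4*(6 + 5)**2*46 = -4*11**2*46 = -4*121*46 = -2*242*46 = -484*46 = -22264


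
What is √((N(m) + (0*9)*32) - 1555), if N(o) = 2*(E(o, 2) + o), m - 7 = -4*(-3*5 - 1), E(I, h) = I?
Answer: I*√1271 ≈ 35.651*I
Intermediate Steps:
m = 71 (m = 7 - 4*(-3*5 - 1) = 7 - 4*(-15 - 1) = 7 - 4*(-16) = 7 + 64 = 71)
N(o) = 4*o (N(o) = 2*(o + o) = 2*(2*o) = 4*o)
√((N(m) + (0*9)*32) - 1555) = √((4*71 + (0*9)*32) - 1555) = √((284 + 0*32) - 1555) = √((284 + 0) - 1555) = √(284 - 1555) = √(-1271) = I*√1271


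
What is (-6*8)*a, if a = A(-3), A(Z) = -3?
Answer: 144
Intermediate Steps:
a = -3
(-6*8)*a = -6*8*(-3) = -48*(-3) = 144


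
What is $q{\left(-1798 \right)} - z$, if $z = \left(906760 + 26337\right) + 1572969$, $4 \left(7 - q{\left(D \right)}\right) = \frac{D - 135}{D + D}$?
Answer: $- \frac{36047154589}{14384} \approx -2.5061 \cdot 10^{6}$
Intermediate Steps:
$q{\left(D \right)} = 7 - \frac{-135 + D}{8 D}$ ($q{\left(D \right)} = 7 - \frac{\left(D - 135\right) \frac{1}{D + D}}{4} = 7 - \frac{\left(-135 + D\right) \frac{1}{2 D}}{4} = 7 - \frac{\frac{1}{2} \frac{1}{D} \left(-135 + D\right)}{4} = 7 - \frac{-135 + D}{8 D}$)
$z = 2506066$ ($z = 933097 + 1572969 = 2506066$)
$q{\left(-1798 \right)} - z = \frac{5 \left(27 + 11 \left(-1798\right)\right)}{8 \left(-1798\right)} - 2506066 = \frac{5}{8} \left(- \frac{1}{1798}\right) \left(27 - 19778\right) - 2506066 = \frac{5}{8} \left(- \frac{1}{1798}\right) \left(-19751\right) - 2506066 = \frac{98755}{14384} - 2506066 = - \frac{36047154589}{14384}$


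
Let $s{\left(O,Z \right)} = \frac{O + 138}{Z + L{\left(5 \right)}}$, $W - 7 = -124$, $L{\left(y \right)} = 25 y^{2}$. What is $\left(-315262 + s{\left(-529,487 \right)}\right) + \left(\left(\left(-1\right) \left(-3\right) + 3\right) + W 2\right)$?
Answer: $- \frac{350825271}{1112} \approx -3.1549 \cdot 10^{5}$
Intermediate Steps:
$W = -117$ ($W = 7 - 124 = -117$)
$s{\left(O,Z \right)} = \frac{138 + O}{625 + Z}$ ($s{\left(O,Z \right)} = \frac{O + 138}{Z + 25 \cdot 5^{2}} = \frac{138 + O}{Z + 25 \cdot 25} = \frac{138 + O}{Z + 625} = \frac{138 + O}{625 + Z}$)
$\left(-315262 + s{\left(-529,487 \right)}\right) + \left(\left(\left(-1\right) \left(-3\right) + 3\right) + W 2\right) = \left(-315262 + \frac{138 - 529}{625 + 487}\right) + \left(\left(\left(-1\right) \left(-3\right) + 3\right) - 234\right) = \left(-315262 + \frac{1}{1112} \left(-391\right)\right) + \left(\left(3 + 3\right) - 234\right) = \left(-315262 + \frac{1}{1112} \left(-391\right)\right) + \left(6 - 234\right) = \left(-315262 - \frac{391}{1112}\right) - 228 = - \frac{350571735}{1112} - 228 = - \frac{350825271}{1112}$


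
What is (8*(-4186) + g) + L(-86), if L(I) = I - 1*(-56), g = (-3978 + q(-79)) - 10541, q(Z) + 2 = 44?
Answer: -47995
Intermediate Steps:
q(Z) = 42 (q(Z) = -2 + 44 = 42)
g = -14477 (g = (-3978 + 42) - 10541 = -3936 - 10541 = -14477)
L(I) = 56 + I (L(I) = I + 56 = 56 + I)
(8*(-4186) + g) + L(-86) = (8*(-4186) - 14477) + (56 - 86) = (-33488 - 14477) - 30 = -47965 - 30 = -47995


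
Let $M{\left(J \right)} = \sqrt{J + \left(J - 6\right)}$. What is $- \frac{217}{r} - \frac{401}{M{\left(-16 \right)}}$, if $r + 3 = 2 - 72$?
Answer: $\frac{217}{73} + \frac{401 i \sqrt{38}}{38} \approx 2.9726 + 65.051 i$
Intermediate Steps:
$r = -73$ ($r = -3 + \left(2 - 72\right) = -3 - 70 = -73$)
$M{\left(J \right)} = \sqrt{-6 + 2 J}$ ($M{\left(J \right)} = \sqrt{J + \left(-6 + J\right)} = \sqrt{-6 + 2 J}$)
$- \frac{217}{r} - \frac{401}{M{\left(-16 \right)}} = - \frac{217}{-73} - \frac{401}{\sqrt{-6 + 2 \left(-16\right)}} = \left(-217\right) \left(- \frac{1}{73}\right) - \frac{401}{\sqrt{-6 - 32}} = \frac{217}{73} - \frac{401}{\sqrt{-38}} = \frac{217}{73} - \frac{401}{i \sqrt{38}} = \frac{217}{73} - 401 \left(- \frac{i \sqrt{38}}{38}\right) = \frac{217}{73} + \frac{401 i \sqrt{38}}{38}$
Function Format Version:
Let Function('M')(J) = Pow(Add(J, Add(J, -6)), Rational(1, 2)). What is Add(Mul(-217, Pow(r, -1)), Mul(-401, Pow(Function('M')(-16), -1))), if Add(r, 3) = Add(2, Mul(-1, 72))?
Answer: Add(Rational(217, 73), Mul(Rational(401, 38), I, Pow(38, Rational(1, 2)))) ≈ Add(2.9726, Mul(65.051, I))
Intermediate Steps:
r = -73 (r = Add(-3, Add(2, Mul(-1, 72))) = Add(-3, Add(2, -72)) = Add(-3, -70) = -73)
Function('M')(J) = Pow(Add(-6, Mul(2, J)), Rational(1, 2)) (Function('M')(J) = Pow(Add(J, Add(-6, J)), Rational(1, 2)) = Pow(Add(-6, Mul(2, J)), Rational(1, 2)))
Add(Mul(-217, Pow(r, -1)), Mul(-401, Pow(Function('M')(-16), -1))) = Add(Mul(-217, Pow(-73, -1)), Mul(-401, Pow(Pow(Add(-6, Mul(2, -16)), Rational(1, 2)), -1))) = Add(Mul(-217, Rational(-1, 73)), Mul(-401, Pow(Pow(Add(-6, -32), Rational(1, 2)), -1))) = Add(Rational(217, 73), Mul(-401, Pow(Pow(-38, Rational(1, 2)), -1))) = Add(Rational(217, 73), Mul(-401, Pow(Mul(I, Pow(38, Rational(1, 2))), -1))) = Add(Rational(217, 73), Mul(-401, Mul(Rational(-1, 38), I, Pow(38, Rational(1, 2))))) = Add(Rational(217, 73), Mul(Rational(401, 38), I, Pow(38, Rational(1, 2))))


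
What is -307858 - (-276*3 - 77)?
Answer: -306953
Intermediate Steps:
-307858 - (-276*3 - 77) = -307858 - (-828 - 77) = -307858 - 1*(-905) = -307858 + 905 = -306953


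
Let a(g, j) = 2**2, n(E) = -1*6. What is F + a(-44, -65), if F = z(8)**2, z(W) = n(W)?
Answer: 40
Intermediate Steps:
n(E) = -6
z(W) = -6
a(g, j) = 4
F = 36 (F = (-6)**2 = 36)
F + a(-44, -65) = 36 + 4 = 40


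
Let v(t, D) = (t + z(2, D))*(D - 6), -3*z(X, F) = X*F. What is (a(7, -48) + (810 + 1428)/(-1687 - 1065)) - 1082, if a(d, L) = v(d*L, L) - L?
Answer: 21164513/1376 ≈ 15381.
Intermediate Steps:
z(X, F) = -F*X/3 (z(X, F) = -X*F/3 = -F*X/3)
v(t, D) = (-6 + D)*(t - 2*D/3) (v(t, D) = (t - ⅓*D*2)*(D - 6) = (t - 2*D/3)*(-6 + D) = (-6 + D)*(t - 2*D/3))
a(d, L) = 3*L - 2*L²/3 + d*L² - 6*L*d (a(d, L) = (-6*d*L + 4*L - 2*L²/3 + L*(d*L)) - L = (-6*L*d + 4*L - 2*L²/3 + L*(L*d)) - L = (-6*L*d + 4*L - 2*L²/3 + d*L²) - L = (4*L - 2*L²/3 + d*L² - 6*L*d) - L = 3*L - 2*L²/3 + d*L² - 6*L*d)
(a(7, -48) + (810 + 1428)/(-1687 - 1065)) - 1082 = ((⅓)*(-48)*(9 - 18*7 - 2*(-48) + 3*(-48)*7) + (810 + 1428)/(-1687 - 1065)) - 1082 = ((⅓)*(-48)*(9 - 126 + 96 - 1008) + 2238/(-2752)) - 1082 = ((⅓)*(-48)*(-1029) + 2238*(-1/2752)) - 1082 = (16464 - 1119/1376) - 1082 = 22653345/1376 - 1082 = 21164513/1376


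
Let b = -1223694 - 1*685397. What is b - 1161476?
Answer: -3070567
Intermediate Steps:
b = -1909091 (b = -1223694 - 685397 = -1909091)
b - 1161476 = -1909091 - 1161476 = -3070567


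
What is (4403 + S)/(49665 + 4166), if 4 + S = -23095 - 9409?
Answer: -28105/53831 ≈ -0.52210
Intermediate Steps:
S = -32508 (S = -4 + (-23095 - 9409) = -4 - 32504 = -32508)
(4403 + S)/(49665 + 4166) = (4403 - 32508)/(49665 + 4166) = -28105/53831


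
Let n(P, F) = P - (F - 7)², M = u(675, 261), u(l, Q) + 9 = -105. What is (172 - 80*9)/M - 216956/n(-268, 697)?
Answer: 1880149/357276 ≈ 5.2625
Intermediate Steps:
u(l, Q) = -114 (u(l, Q) = -9 - 105 = -114)
M = -114
n(P, F) = P - (-7 + F)²
(172 - 80*9)/M - 216956/n(-268, 697) = (172 - 80*9)/(-114) - 216956/(-268 - (-7 + 697)²) = (172 - 720)*(-1/114) - 216956/(-268 - 1*690²) = -548*(-1/114) - 216956/(-268 - 1*476100) = 274/57 - 216956/(-268 - 476100) = 274/57 - 216956/(-476368) = 274/57 - 216956*(-1/476368) = 274/57 + 54239/119092 = 1880149/357276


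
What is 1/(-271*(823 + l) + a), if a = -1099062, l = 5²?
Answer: -1/1328870 ≈ -7.5252e-7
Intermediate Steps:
l = 25
1/(-271*(823 + l) + a) = 1/(-271*(823 + 25) - 1099062) = 1/(-271*848 - 1099062) = 1/(-229808 - 1099062) = 1/(-1328870) = -1/1328870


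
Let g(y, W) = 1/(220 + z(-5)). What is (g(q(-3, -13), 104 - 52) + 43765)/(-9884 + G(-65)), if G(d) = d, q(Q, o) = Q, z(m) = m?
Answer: -9409476/2139035 ≈ -4.3989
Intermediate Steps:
g(y, W) = 1/215 (g(y, W) = 1/(220 - 5) = 1/215)
(g(q(-3, -13), 104 - 52) + 43765)/(-9884 + G(-65)) = (1/215 + 43765)/(-9884 - 65) = (9409476/215)/(-9949) = (9409476/215)*(-1/9949) = -9409476/2139035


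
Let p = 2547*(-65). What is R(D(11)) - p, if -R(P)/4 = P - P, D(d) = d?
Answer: 165555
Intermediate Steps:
R(P) = 0 (R(P) = -4*(P - P) = -4*0 = 0)
p = -165555
R(D(11)) - p = 0 - 1*(-165555) = 0 + 165555 = 165555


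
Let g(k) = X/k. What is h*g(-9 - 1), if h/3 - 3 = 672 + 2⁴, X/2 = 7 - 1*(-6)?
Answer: -26949/5 ≈ -5389.8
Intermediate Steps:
X = 26 (X = 2*(7 - 1*(-6)) = 2*(7 + 6) = 2*13 = 26)
g(k) = 26/k
h = 2073 (h = 9 + 3*(672 + 2⁴) = 9 + 3*(672 + 16) = 9 + 3*688 = 9 + 2064 = 2073)
h*g(-9 - 1) = 2073*(26/(-9 - 1)) = 2073*(26/(-10)) = 2073*(26*(-⅒)) = 2073*(-13/5) = -26949/5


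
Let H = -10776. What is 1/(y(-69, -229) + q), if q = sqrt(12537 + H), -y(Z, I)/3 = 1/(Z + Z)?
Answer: -46/3726275 + 2116*sqrt(1761)/3726275 ≈ 0.023817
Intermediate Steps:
y(Z, I) = -3/(2*Z) (y(Z, I) = -3/(Z + Z) = -3*1/(2*Z) = -3/(2*Z))
q = sqrt(1761) (q = sqrt(12537 - 10776) = sqrt(1761) ≈ 41.964)
1/(y(-69, -229) + q) = 1/(-3/2/(-69) + sqrt(1761)) = 1/(-3/2*(-1/69) + sqrt(1761)) = 1/(1/46 + sqrt(1761))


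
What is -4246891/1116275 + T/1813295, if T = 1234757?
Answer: -1264507569134/404827175225 ≈ -3.1236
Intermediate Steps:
-4246891/1116275 + T/1813295 = -4246891/1116275 + 1234757/1813295 = -1264507569134/404827175225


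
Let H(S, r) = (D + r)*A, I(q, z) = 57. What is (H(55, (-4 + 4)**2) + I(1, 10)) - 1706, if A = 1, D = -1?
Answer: -1650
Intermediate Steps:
H(S, r) = -1 + r (H(S, r) = (-1 + r)*1 = -1 + r)
(H(55, (-4 + 4)**2) + I(1, 10)) - 1706 = ((-1 + (-4 + 4)**2) + 57) - 1706 = ((-1 + 0**2) + 57) - 1706 = ((-1 + 0) + 57) - 1706 = (-1 + 57) - 1706 = 56 - 1706 = -1650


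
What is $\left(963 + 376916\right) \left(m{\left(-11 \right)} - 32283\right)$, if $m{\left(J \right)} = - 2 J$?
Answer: $-12190754419$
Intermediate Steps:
$\left(963 + 376916\right) \left(m{\left(-11 \right)} - 32283\right) = \left(963 + 376916\right) \left(\left(-2\right) \left(-11\right) - 32283\right) = 377879 \left(22 + \left(-205571 + 173288\right)\right) = 377879 \left(22 - 32283\right) = 377879 \left(-32261\right) = -12190754419$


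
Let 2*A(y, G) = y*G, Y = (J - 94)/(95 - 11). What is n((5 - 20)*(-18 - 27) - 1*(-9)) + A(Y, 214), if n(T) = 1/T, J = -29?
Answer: -375085/2394 ≈ -156.68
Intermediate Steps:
Y = -41/28 (Y = (-29 - 94)/(95 - 11) = -123/84 = -123*1/84 = -41/28 ≈ -1.4643)
A(y, G) = G*y/2 (A(y, G) = (y*G)/2 = (G*y)/2 = G*y/2)
n((5 - 20)*(-18 - 27) - 1*(-9)) + A(Y, 214) = 1/((5 - 20)*(-18 - 27) - 1*(-9)) + (1/2)*214*(-41/28) = 1/(-15*(-45) + 9) - 4387/28 = 1/(675 + 9) - 4387/28 = 1/684 - 4387/28 = -375085/2394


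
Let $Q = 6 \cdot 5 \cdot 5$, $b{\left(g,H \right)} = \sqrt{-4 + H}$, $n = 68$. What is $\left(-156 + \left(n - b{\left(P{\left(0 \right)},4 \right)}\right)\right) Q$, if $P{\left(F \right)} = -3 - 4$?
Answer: $-13200$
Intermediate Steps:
$P{\left(F \right)} = -7$ ($P{\left(F \right)} = -3 - 4 = -7$)
$Q = 150$ ($Q = 30 \cdot 5 = 150$)
$\left(-156 + \left(n - b{\left(P{\left(0 \right)},4 \right)}\right)\right) Q = \left(-156 + \left(68 - \sqrt{-4 + 4}\right)\right) 150 = \left(-156 + \left(68 - \sqrt{0}\right)\right) 150 = \left(-156 + \left(68 - 0\right)\right) 150 = \left(-156 + \left(68 + 0\right)\right) 150 = \left(-156 + 68\right) 150 = \left(-88\right) 150 = -13200$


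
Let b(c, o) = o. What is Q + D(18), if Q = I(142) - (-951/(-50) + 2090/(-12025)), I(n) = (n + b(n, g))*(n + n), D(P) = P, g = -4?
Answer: 942547249/24050 ≈ 39191.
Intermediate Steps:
I(n) = 2*n*(-4 + n) (I(n) = (n - 4)*(n + n) = (-4 + n)*(2*n) = 2*n*(-4 + n))
Q = 942114349/24050 (Q = 2*142*(-4 + 142) - (-951/(-50) + 2090/(-12025)) = 2*142*138 - (-951*(-1/50) + 2090*(-1/12025)) = 39192 - (951/50 - 418/2405) = 39192 - 1*453251/24050 = 39192 - 453251/24050 = 942114349/24050 ≈ 39173.)
Q + D(18) = 942114349/24050 + 18 = 942547249/24050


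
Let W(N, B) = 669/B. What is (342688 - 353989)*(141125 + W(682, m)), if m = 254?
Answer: -405100381119/254 ≈ -1.5949e+9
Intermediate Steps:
(342688 - 353989)*(141125 + W(682, m)) = (342688 - 353989)*(141125 + 669/254) = -11301*(141125 + 669*(1/254)) = -11301*(141125 + 669/254) = -11301*35846419/254 = -405100381119/254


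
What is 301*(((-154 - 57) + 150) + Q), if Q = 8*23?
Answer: 37023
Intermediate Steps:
Q = 184
301*(((-154 - 57) + 150) + Q) = 301*(((-154 - 57) + 150) + 184) = 301*((-211 + 150) + 184) = 301*(-61 + 184) = 301*123 = 37023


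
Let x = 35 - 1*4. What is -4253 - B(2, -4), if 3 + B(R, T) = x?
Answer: -4281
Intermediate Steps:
x = 31 (x = 35 - 4 = 31)
B(R, T) = 28 (B(R, T) = -3 + 31 = 28)
-4253 - B(2, -4) = -4253 - 1*28 = -4253 - 28 = -4281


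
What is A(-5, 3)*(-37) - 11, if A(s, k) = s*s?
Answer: -936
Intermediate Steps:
A(s, k) = s²
A(-5, 3)*(-37) - 11 = (-5)²*(-37) - 11 = 25*(-37) - 11 = -925 - 11 = -936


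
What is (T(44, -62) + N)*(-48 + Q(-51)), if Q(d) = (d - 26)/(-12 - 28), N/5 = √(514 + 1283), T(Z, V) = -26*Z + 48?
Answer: 252491/5 - 1843*√1797/8 ≈ 40732.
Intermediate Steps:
T(Z, V) = 48 - 26*Z
N = 5*√1797 (N = 5*√(514 + 1283) = 5*√1797 ≈ 211.96)
Q(d) = 13/20 - d/40 (Q(d) = (-26 + d)/(-40) = (-26 + d)*(-1/40) = 13/20 - d/40)
(T(44, -62) + N)*(-48 + Q(-51)) = ((48 - 26*44) + 5*√1797)*(-48 + (13/20 - 1/40*(-51))) = ((48 - 1144) + 5*√1797)*(-48 + (13/20 + 51/40)) = (-1096 + 5*√1797)*(-48 + 77/40) = (-1096 + 5*√1797)*(-1843/40) = 252491/5 - 1843*√1797/8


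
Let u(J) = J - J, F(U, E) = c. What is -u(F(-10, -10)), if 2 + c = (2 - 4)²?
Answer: 0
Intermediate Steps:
c = 2 (c = -2 + (2 - 4)² = -2 + (-2)² = -2 + 4 = 2)
F(U, E) = 2
u(J) = 0
-u(F(-10, -10)) = -1*0 = 0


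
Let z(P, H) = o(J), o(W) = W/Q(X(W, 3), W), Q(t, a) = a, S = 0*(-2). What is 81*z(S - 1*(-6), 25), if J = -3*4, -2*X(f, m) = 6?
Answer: 81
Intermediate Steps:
X(f, m) = -3 (X(f, m) = -1/2*6 = -3)
S = 0
J = -12
o(W) = 1 (o(W) = W/W = 1)
z(P, H) = 1
81*z(S - 1*(-6), 25) = 81*1 = 81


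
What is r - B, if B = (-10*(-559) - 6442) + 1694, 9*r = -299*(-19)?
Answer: -1897/9 ≈ -210.78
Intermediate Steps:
r = 5681/9 (r = (-299*(-19))/9 = (1/9)*5681 = 5681/9 ≈ 631.22)
B = 842 (B = (5590 - 6442) + 1694 = -852 + 1694 = 842)
r - B = 5681/9 - 1*842 = 5681/9 - 842 = -1897/9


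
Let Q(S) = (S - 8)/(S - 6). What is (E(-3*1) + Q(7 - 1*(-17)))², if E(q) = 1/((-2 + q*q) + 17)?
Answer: 4489/5184 ≈ 0.86593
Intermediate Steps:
E(q) = 1/(15 + q²) (E(q) = 1/((-2 + q²) + 17) = 1/(15 + q²))
Q(S) = (-8 + S)/(-6 + S)
(E(-3*1) + Q(7 - 1*(-17)))² = (1/(15 + (-3*1)²) + (-8 + (7 - 1*(-17)))/(-6 + (7 - 1*(-17))))² = (1/(15 + (-3)²) + (-8 + (7 + 17))/(-6 + (7 + 17)))² = (1/(15 + 9) + (-8 + 24)/(-6 + 24))² = (1/24 + 16/18)² = (1/24 + (1/18)*16)² = (1/24 + 8/9)² = (67/72)² = 4489/5184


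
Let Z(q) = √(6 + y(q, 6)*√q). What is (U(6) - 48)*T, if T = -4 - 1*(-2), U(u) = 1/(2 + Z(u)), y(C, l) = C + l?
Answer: 96 - 2/(2 + √(6 + 12*√6)) ≈ 95.748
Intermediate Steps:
Z(q) = √(6 + √q*(6 + q)) (Z(q) = √(6 + (q + 6)*√q) = √(6 + (6 + q)*√q) = √(6 + √q*(6 + q)))
U(u) = 1/(2 + √(6 + √u*(6 + u)))
T = -2 (T = -4 + 2 = -2)
(U(6) - 48)*T = (1/(2 + √(6 + √6*(6 + 6))) - 48)*(-2) = (1/(2 + √(6 + √6*12)) - 48)*(-2) = (1/(2 + √(6 + 12*√6)) - 48)*(-2) = (-48 + 1/(2 + √(6 + 12*√6)))*(-2) = 96 - 2/(2 + √(6 + 12*√6))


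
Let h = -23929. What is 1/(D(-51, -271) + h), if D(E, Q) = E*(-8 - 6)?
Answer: -1/23215 ≈ -4.3076e-5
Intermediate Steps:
D(E, Q) = -14*E (D(E, Q) = E*(-14) = -14*E)
1/(D(-51, -271) + h) = 1/(-14*(-51) - 23929) = 1/(714 - 23929) = 1/(-23215) = -1/23215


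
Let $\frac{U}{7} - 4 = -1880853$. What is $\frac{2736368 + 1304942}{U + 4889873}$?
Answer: $- \frac{404131}{827607} \approx -0.48831$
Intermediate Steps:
$U = -13165943$ ($U = 28 + 7 \left(-1880853\right) = 28 - 13165971 = -13165943$)
$\frac{2736368 + 1304942}{U + 4889873} = \frac{2736368 + 1304942}{-13165943 + 4889873} = \frac{4041310}{-8276070} = 4041310 \left(- \frac{1}{8276070}\right) = - \frac{404131}{827607}$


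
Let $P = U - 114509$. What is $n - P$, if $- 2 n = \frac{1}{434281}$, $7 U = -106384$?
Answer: $\frac{788608262207}{6079934} \approx 1.2971 \cdot 10^{5}$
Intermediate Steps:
$U = - \frac{106384}{7}$ ($U = \frac{1}{7} \left(-106384\right) = - \frac{106384}{7} \approx -15198.0$)
$n = - \frac{1}{868562}$ ($n = - \frac{1}{2 \cdot 434281} = \left(- \frac{1}{2}\right) \frac{1}{434281} = - \frac{1}{868562} \approx -1.1513 \cdot 10^{-6}$)
$P = - \frac{907947}{7}$ ($P = - \frac{106384}{7} - 114509 = - \frac{907947}{7} \approx -1.2971 \cdot 10^{5}$)
$n - P = - \frac{1}{868562} - - \frac{907947}{7} = - \frac{1}{868562} + \frac{907947}{7} = \frac{788608262207}{6079934}$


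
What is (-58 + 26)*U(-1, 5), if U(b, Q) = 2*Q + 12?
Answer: -704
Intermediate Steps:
U(b, Q) = 12 + 2*Q
(-58 + 26)*U(-1, 5) = (-58 + 26)*(12 + 2*5) = -32*(12 + 10) = -32*22 = -704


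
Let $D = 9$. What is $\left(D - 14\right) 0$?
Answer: $0$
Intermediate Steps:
$\left(D - 14\right) 0 = \left(9 - 14\right) 0 = \left(-5\right) 0 = 0$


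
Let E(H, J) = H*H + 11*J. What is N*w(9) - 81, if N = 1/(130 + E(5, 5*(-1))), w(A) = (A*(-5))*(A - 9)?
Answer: -81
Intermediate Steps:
E(H, J) = H² + 11*J
w(A) = -5*A*(-9 + A) (w(A) = (-5*A)*(-9 + A) = -5*A*(-9 + A))
N = 1/100 (N = 1/(130 + (5² + 11*(5*(-1)))) = 1/(130 + (25 + 11*(-5))) = 1/(130 + (25 - 55)) = 1/(130 - 30) = 1/100 ≈ 0.010000)
N*w(9) - 81 = (5*9*(9 - 1*9))/100 - 81 = (5*9*(9 - 9))/100 - 81 = (5*9*0)/100 - 81 = (1/100)*0 - 81 = 0 - 81 = -81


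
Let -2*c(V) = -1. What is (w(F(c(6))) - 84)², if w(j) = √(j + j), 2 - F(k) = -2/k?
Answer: 7068 - 336*√3 ≈ 6486.0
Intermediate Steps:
c(V) = ½ (c(V) = -½*(-1) = ½)
F(k) = 2 + 2/k (F(k) = 2 - (-2)/k = 2 + 2/k)
w(j) = √2*√j (w(j) = √(2*j) = √2*√j)
(w(F(c(6))) - 84)² = (√2*√(2 + 2/(½)) - 84)² = (√2*√(2 + 2*2) - 84)² = (√2*√(2 + 4) - 84)² = (√2*√6 - 84)² = (2*√3 - 84)² = (-84 + 2*√3)²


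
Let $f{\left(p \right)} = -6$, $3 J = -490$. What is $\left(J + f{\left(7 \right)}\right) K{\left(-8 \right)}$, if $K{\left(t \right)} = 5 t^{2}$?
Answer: $- \frac{162560}{3} \approx -54187.0$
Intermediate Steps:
$J = - \frac{490}{3}$ ($J = \frac{1}{3} \left(-490\right) = - \frac{490}{3} \approx -163.33$)
$\left(J + f{\left(7 \right)}\right) K{\left(-8 \right)} = \left(- \frac{490}{3} - 6\right) 5 \left(-8\right)^{2} = - \frac{508 \cdot 5 \cdot 64}{3} = \left(- \frac{508}{3}\right) 320 = - \frac{162560}{3}$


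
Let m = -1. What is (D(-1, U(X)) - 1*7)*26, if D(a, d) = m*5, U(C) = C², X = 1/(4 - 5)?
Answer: -312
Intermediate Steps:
X = -1 (X = 1/(-1) = -1)
D(a, d) = -5 (D(a, d) = -1*5 = -5)
(D(-1, U(X)) - 1*7)*26 = (-5 - 1*7)*26 = (-5 - 7)*26 = -12*26 = -312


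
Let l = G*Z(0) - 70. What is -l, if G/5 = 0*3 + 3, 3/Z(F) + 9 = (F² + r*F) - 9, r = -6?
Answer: 145/2 ≈ 72.500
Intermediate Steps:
Z(F) = 3/(-18 + F² - 6*F) (Z(F) = 3/(-9 + ((F² - 6*F) - 9)) = 3/(-9 + (-9 + F² - 6*F)) = 3/(-18 + F² - 6*F))
G = 15 (G = 5*(0*3 + 3) = 5*(0 + 3) = 5*3 = 15)
l = -145/2 (l = 15*(3/(-18 + 0² - 6*0)) - 70 = 15*(3/(-18 + 0 + 0)) - 70 = 15*(3/(-18)) - 70 = 15*(3*(-1/18)) - 70 = 15*(-⅙) - 70 = -5/2 - 70 = -145/2 ≈ -72.500)
-l = -1*(-145/2) = 145/2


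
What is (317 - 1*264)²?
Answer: 2809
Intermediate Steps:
(317 - 1*264)² = (317 - 264)² = 53² = 2809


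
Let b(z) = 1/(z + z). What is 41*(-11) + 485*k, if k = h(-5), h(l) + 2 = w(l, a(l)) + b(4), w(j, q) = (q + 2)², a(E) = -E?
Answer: 179237/8 ≈ 22405.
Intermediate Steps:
w(j, q) = (2 + q)²
b(z) = 1/(2*z)
h(l) = -15/8 + (2 - l)² (h(l) = -2 + ((2 - l)² + (½)/4) = -2 + ((2 - l)² + (½)*(¼)) = -2 + ((2 - l)² + ⅛) = -2 + (⅛ + (2 - l)²) = -15/8 + (2 - l)²)
k = 377/8 (k = -15/8 + (-2 - 5)² = -15/8 + (-7)² = -15/8 + 49 = 377/8 ≈ 47.125)
41*(-11) + 485*k = 41*(-11) + 485*(377/8) = -451 + 182845/8 = 179237/8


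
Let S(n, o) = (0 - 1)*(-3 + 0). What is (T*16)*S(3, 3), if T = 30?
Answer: 1440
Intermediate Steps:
S(n, o) = 3 (S(n, o) = -1*(-3) = 3)
(T*16)*S(3, 3) = (30*16)*3 = 480*3 = 1440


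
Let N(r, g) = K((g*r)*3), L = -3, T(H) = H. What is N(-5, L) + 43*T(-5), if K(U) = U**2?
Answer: 1810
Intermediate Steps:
N(r, g) = 9*g**2*r**2 (N(r, g) = ((g*r)*3)**2 = (3*g*r)**2 = 9*g**2*r**2)
N(-5, L) + 43*T(-5) = 9*(-3)**2*(-5)**2 + 43*(-5) = 9*9*25 - 215 = 2025 - 215 = 1810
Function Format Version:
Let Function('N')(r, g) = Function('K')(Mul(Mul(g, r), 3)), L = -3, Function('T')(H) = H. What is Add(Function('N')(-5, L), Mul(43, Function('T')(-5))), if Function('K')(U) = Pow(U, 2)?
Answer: 1810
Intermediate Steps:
Function('N')(r, g) = Mul(9, Pow(g, 2), Pow(r, 2)) (Function('N')(r, g) = Pow(Mul(Mul(g, r), 3), 2) = Pow(Mul(3, g, r), 2) = Mul(9, Pow(g, 2), Pow(r, 2)))
Add(Function('N')(-5, L), Mul(43, Function('T')(-5))) = Add(Mul(9, Pow(-3, 2), Pow(-5, 2)), Mul(43, -5)) = Add(Mul(9, 9, 25), -215) = Add(2025, -215) = 1810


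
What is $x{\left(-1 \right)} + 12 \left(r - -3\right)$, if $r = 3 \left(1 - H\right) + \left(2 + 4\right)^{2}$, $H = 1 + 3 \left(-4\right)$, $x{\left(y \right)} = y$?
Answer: $899$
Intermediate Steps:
$H = -11$ ($H = 1 - 12 = -11$)
$r = 72$ ($r = 3 \left(1 - -11\right) + \left(2 + 4\right)^{2} = 3 \left(1 + 11\right) + 6^{2} = 3 \cdot 12 + 36 = 36 + 36 = 72$)
$x{\left(-1 \right)} + 12 \left(r - -3\right) = -1 + 12 \left(72 - -3\right) = -1 + 12 \left(72 + 3\right) = -1 + 12 \cdot 75 = -1 + 900 = 899$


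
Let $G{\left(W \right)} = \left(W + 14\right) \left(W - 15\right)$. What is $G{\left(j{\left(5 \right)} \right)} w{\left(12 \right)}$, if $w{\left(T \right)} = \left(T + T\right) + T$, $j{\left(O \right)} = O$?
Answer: $-6840$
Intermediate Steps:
$G{\left(W \right)} = \left(-15 + W\right) \left(14 + W\right)$ ($G{\left(W \right)} = \left(14 + W\right) \left(-15 + W\right) = \left(-15 + W\right) \left(14 + W\right)$)
$w{\left(T \right)} = 3 T$ ($w{\left(T \right)} = 2 T + T = 3 T$)
$G{\left(j{\left(5 \right)} \right)} w{\left(12 \right)} = \left(-210 + 5^{2} - 5\right) 3 \cdot 12 = \left(-210 + 25 - 5\right) 36 = \left(-190\right) 36 = -6840$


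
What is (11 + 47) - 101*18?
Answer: -1760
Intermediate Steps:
(11 + 47) - 101*18 = 58 - 1818 = -1760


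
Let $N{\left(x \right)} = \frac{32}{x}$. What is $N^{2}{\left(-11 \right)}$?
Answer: $\frac{1024}{121} \approx 8.4628$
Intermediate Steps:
$N^{2}{\left(-11 \right)} = \left(\frac{32}{-11}\right)^{2} = \left(32 \left(- \frac{1}{11}\right)\right)^{2} = \left(- \frac{32}{11}\right)^{2} = \frac{1024}{121}$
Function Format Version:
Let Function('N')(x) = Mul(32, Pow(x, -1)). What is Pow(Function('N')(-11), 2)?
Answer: Rational(1024, 121) ≈ 8.4628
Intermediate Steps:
Pow(Function('N')(-11), 2) = Pow(Mul(32, Pow(-11, -1)), 2) = Pow(Mul(32, Rational(-1, 11)), 2) = Pow(Rational(-32, 11), 2) = Rational(1024, 121)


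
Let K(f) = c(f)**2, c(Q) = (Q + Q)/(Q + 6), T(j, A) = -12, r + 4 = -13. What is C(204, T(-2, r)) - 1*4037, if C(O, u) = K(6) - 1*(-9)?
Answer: -4027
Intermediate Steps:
r = -17 (r = -4 - 13 = -17)
c(Q) = 2*Q/(6 + Q) (c(Q) = (2*Q)/(6 + Q) = 2*Q/(6 + Q))
K(f) = 4*f**2/(6 + f)**2 (K(f) = (2*f/(6 + f))**2 = 4*f**2/(6 + f)**2)
C(O, u) = 10 (C(O, u) = 4*6**2/(6 + 6)**2 - 1*(-9) = 4*36/12**2 + 9 = 4*36*(1/144) + 9 = 1 + 9 = 10)
C(204, T(-2, r)) - 1*4037 = 10 - 1*4037 = 10 - 4037 = -4027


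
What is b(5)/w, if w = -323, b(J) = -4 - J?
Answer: 9/323 ≈ 0.027864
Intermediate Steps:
b(5)/w = (-4 - 1*5)/(-323) = (-4 - 5)*(-1/323) = -9*(-1/323) = 9/323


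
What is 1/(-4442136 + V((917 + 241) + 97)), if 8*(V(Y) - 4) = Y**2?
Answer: -8/33962031 ≈ -2.3556e-7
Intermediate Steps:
V(Y) = 4 + Y**2/8
1/(-4442136 + V((917 + 241) + 97)) = 1/(-4442136 + (4 + ((917 + 241) + 97)**2/8)) = 1/(-4442136 + (4 + (1158 + 97)**2/8)) = 1/(-4442136 + (4 + (1/8)*1255**2)) = 1/(-4442136 + (4 + (1/8)*1575025)) = 1/(-4442136 + (4 + 1575025/8)) = 1/(-4442136 + 1575057/8) = 1/(-33962031/8) = -8/33962031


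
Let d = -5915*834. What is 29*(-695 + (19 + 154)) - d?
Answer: 4917972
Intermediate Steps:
d = -4933110
29*(-695 + (19 + 154)) - d = 29*(-695 + (19 + 154)) - 1*(-4933110) = 29*(-695 + 173) + 4933110 = 29*(-522) + 4933110 = -15138 + 4933110 = 4917972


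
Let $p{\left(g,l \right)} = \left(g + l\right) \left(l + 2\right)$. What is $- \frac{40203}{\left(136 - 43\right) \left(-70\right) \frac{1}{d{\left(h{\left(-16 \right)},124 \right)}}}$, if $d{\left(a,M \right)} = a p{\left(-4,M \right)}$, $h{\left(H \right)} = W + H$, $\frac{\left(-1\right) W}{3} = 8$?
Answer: $- \frac{115784640}{31} \approx -3.735 \cdot 10^{6}$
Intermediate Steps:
$W = -24$ ($W = \left(-3\right) 8 = -24$)
$p{\left(g,l \right)} = \left(2 + l\right) \left(g + l\right)$ ($p{\left(g,l \right)} = \left(g + l\right) \left(2 + l\right) = \left(2 + l\right) \left(g + l\right)$)
$h{\left(H \right)} = -24 + H$
$d{\left(a,M \right)} = a \left(-8 + M^{2} - 2 M\right)$ ($d{\left(a,M \right)} = a \left(M^{2} + 2 \left(-4\right) + 2 M - 4 M\right) = a \left(M^{2} - 8 + 2 M - 4 M\right) = a \left(-8 + M^{2} - 2 M\right)$)
$- \frac{40203}{\left(136 - 43\right) \left(-70\right) \frac{1}{d{\left(h{\left(-16 \right)},124 \right)}}} = - \frac{40203}{\left(136 - 43\right) \left(-70\right) \frac{1}{\left(-24 - 16\right) \left(-8 + 124^{2} - 248\right)}} = - \frac{40203}{93 \left(-70\right) \frac{1}{\left(-40\right) \left(-8 + 15376 - 248\right)}} = - \frac{40203}{\left(-6510\right) \frac{1}{\left(-40\right) 15120}} = - \frac{40203}{\left(-6510\right) \frac{1}{-604800}} = - \frac{40203}{\left(-6510\right) \left(- \frac{1}{604800}\right)} = - \frac{40203}{\frac{31}{2880}} = \left(-40203\right) \frac{2880}{31} = - \frac{115784640}{31}$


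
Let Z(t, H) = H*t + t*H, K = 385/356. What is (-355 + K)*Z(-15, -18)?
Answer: -17009325/89 ≈ -1.9112e+5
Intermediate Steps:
K = 385/356 (K = 385*(1/356) = 385/356 ≈ 1.0815)
Z(t, H) = 2*H*t (Z(t, H) = H*t + H*t = 2*H*t)
(-355 + K)*Z(-15, -18) = (-355 + 385/356)*(2*(-18)*(-15)) = -125995/356*540 = -17009325/89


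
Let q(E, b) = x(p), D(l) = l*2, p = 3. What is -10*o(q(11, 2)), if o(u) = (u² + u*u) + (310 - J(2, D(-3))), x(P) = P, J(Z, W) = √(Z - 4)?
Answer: -3280 + 10*I*√2 ≈ -3280.0 + 14.142*I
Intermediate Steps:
D(l) = 2*l
J(Z, W) = √(-4 + Z)
q(E, b) = 3
o(u) = 310 + 2*u² - I*√2 (o(u) = (u² + u*u) + (310 - √(-4 + 2)) = (u² + u²) + (310 - √(-2)) = 2*u² + (310 - I*√2) = 310 + 2*u² - I*√2)
-10*o(q(11, 2)) = -10*(310 + 2*3² - I*√2) = -10*(310 + 2*9 - I*√2) = -10*(310 + 18 - I*√2) = -10*(328 - I*√2) = -3280 + 10*I*√2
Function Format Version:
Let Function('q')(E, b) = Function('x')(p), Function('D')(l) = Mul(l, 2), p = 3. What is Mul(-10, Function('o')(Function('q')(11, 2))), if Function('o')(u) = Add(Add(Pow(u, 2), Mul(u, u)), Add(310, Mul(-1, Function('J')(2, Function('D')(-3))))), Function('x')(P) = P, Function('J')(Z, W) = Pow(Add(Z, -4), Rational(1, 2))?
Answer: Add(-3280, Mul(10, I, Pow(2, Rational(1, 2)))) ≈ Add(-3280.0, Mul(14.142, I))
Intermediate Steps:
Function('D')(l) = Mul(2, l)
Function('J')(Z, W) = Pow(Add(-4, Z), Rational(1, 2))
Function('q')(E, b) = 3
Function('o')(u) = Add(310, Mul(2, Pow(u, 2)), Mul(-1, I, Pow(2, Rational(1, 2)))) (Function('o')(u) = Add(Add(Pow(u, 2), Mul(u, u)), Add(310, Mul(-1, Pow(Add(-4, 2), Rational(1, 2))))) = Add(Add(Pow(u, 2), Pow(u, 2)), Add(310, Mul(-1, Pow(-2, Rational(1, 2))))) = Add(Mul(2, Pow(u, 2)), Add(310, Mul(-1, Mul(I, Pow(2, Rational(1, 2)))))) = Add(Mul(2, Pow(u, 2)), Add(310, Mul(-1, I, Pow(2, Rational(1, 2))))) = Add(310, Mul(2, Pow(u, 2)), Mul(-1, I, Pow(2, Rational(1, 2)))))
Mul(-10, Function('o')(Function('q')(11, 2))) = Mul(-10, Add(310, Mul(2, Pow(3, 2)), Mul(-1, I, Pow(2, Rational(1, 2))))) = Mul(-10, Add(310, Mul(2, 9), Mul(-1, I, Pow(2, Rational(1, 2))))) = Mul(-10, Add(310, 18, Mul(-1, I, Pow(2, Rational(1, 2))))) = Mul(-10, Add(328, Mul(-1, I, Pow(2, Rational(1, 2))))) = Add(-3280, Mul(10, I, Pow(2, Rational(1, 2))))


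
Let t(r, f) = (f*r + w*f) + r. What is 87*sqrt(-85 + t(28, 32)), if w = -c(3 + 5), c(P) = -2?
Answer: 87*sqrt(903) ≈ 2614.3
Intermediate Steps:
w = 2 (w = -1*(-2) = 2)
t(r, f) = r + 2*f + f*r (t(r, f) = (f*r + 2*f) + r = (2*f + f*r) + r = r + 2*f + f*r)
87*sqrt(-85 + t(28, 32)) = 87*sqrt(-85 + (28 + 2*32 + 32*28)) = 87*sqrt(-85 + (28 + 64 + 896)) = 87*sqrt(-85 + 988) = 87*sqrt(903)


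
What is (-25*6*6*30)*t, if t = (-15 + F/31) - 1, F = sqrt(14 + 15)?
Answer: 432000 - 27000*sqrt(29)/31 ≈ 4.2731e+5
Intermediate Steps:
F = sqrt(29) ≈ 5.3852
t = -16 + sqrt(29)/31 (t = (-15 + sqrt(29)/31) - 1 = -16 + sqrt(29)/31 ≈ -15.826)
(-25*6*6*30)*t = (-25*6*6*30)*(-16 + sqrt(29)/31) = (-900*30)*(-16 + sqrt(29)/31) = (-25*1080)*(-16 + sqrt(29)/31) = -27000*(-16 + sqrt(29)/31) = 432000 - 27000*sqrt(29)/31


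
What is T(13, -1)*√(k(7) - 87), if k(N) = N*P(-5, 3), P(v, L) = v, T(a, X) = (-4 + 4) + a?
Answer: 13*I*√122 ≈ 143.59*I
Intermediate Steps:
T(a, X) = a (T(a, X) = 0 + a = a)
k(N) = -5*N (k(N) = N*(-5) = -5*N)
T(13, -1)*√(k(7) - 87) = 13*√(-5*7 - 87) = 13*√(-35 - 87) = 13*√(-122) = 13*(I*√122) = 13*I*√122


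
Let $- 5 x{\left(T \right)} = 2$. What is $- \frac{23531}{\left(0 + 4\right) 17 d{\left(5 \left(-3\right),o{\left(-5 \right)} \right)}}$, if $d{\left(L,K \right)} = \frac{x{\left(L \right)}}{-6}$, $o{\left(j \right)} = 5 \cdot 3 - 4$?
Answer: $- \frac{352965}{68} \approx -5190.7$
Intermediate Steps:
$x{\left(T \right)} = - \frac{2}{5}$ ($x{\left(T \right)} = \left(- \frac{1}{5}\right) 2 = - \frac{2}{5}$)
$o{\left(j \right)} = 11$ ($o{\left(j \right)} = 15 - 4 = 11$)
$d{\left(L,K \right)} = \frac{1}{15}$ ($d{\left(L,K \right)} = - \frac{2}{5 \left(-6\right)} = \left(- \frac{2}{5}\right) \left(- \frac{1}{6}\right) = \frac{1}{15}$)
$- \frac{23531}{\left(0 + 4\right) 17 d{\left(5 \left(-3\right),o{\left(-5 \right)} \right)}} = - \frac{23531}{\left(0 + 4\right) 17 \cdot \frac{1}{15}} = - \frac{23531}{4 \cdot 17 \cdot \frac{1}{15}} = - \frac{23531}{68 \cdot \frac{1}{15}} = - \frac{23531}{\frac{68}{15}} = \left(-23531\right) \frac{15}{68} = - \frac{352965}{68}$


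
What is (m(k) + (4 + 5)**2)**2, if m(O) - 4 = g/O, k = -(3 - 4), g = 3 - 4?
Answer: 7056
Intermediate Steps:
g = -1
k = 1 (k = -1*(-1) = 1)
m(O) = 4 - 1/O
(m(k) + (4 + 5)**2)**2 = ((4 - 1/1) + (4 + 5)**2)**2 = ((4 - 1*1) + 9**2)**2 = ((4 - 1) + 81)**2 = (3 + 81)**2 = 84**2 = 7056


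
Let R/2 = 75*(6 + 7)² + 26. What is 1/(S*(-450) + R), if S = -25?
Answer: 1/36652 ≈ 2.7284e-5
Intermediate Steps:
R = 25402 (R = 2*(75*(6 + 7)² + 26) = 2*(75*13² + 26) = 2*(75*169 + 26) = 2*(12675 + 26) = 2*12701 = 25402)
1/(S*(-450) + R) = 1/(-25*(-450) + 25402) = 1/(11250 + 25402) = 1/36652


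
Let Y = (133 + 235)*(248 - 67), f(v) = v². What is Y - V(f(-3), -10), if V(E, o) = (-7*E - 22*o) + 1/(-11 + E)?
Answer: 132903/2 ≈ 66452.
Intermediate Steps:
V(E, o) = 1/(-11 + E) - 22*o - 7*E (V(E, o) = (-22*o - 7*E) + 1/(-11 + E) = 1/(-11 + E) - 22*o - 7*E)
Y = 66608 (Y = 368*181 = 66608)
Y - V(f(-3), -10) = 66608 - (1 - 7*((-3)²)² + 77*(-3)² + 242*(-10) - 22*(-3)²*(-10))/(-11 + (-3)²) = 66608 - (1 - 7*9² + 77*9 - 2420 - 22*9*(-10))/(-11 + 9) = 66608 - (1 - 7*81 + 693 - 2420 + 1980)/(-2) = 66608 - (-1)*(1 - 567 + 693 - 2420 + 1980)/2 = 66608 - (-1)*(-313)/2 = 66608 - 1*313/2 = 66608 - 313/2 = 132903/2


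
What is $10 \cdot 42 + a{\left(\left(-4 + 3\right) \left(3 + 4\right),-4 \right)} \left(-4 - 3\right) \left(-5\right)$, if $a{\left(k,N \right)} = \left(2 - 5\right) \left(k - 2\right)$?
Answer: $1365$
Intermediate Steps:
$a{\left(k,N \right)} = 6 - 3 k$ ($a{\left(k,N \right)} = - 3 \left(-2 + k\right) = 6 - 3 k$)
$10 \cdot 42 + a{\left(\left(-4 + 3\right) \left(3 + 4\right),-4 \right)} \left(-4 - 3\right) \left(-5\right) = 10 \cdot 42 + \left(6 - 3 \left(-4 + 3\right) \left(3 + 4\right)\right) \left(-4 - 3\right) \left(-5\right) = 420 + \left(6 - 3 \left(\left(-1\right) 7\right)\right) \left(-7\right) \left(-5\right) = 420 + \left(6 - -21\right) \left(-7\right) \left(-5\right) = 420 + \left(6 + 21\right) \left(-7\right) \left(-5\right) = 420 + 27 \left(-7\right) \left(-5\right) = 420 - -945 = 420 + 945 = 1365$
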